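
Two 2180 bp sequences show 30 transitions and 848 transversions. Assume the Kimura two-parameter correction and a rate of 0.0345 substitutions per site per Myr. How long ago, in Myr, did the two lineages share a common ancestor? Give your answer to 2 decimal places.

P = 30/2180 ≈ 0.013761 and Q = 848/2180 ≈ 0.388991.
Under the Kimura two-parameter model, d = −½ ln(1 − 2P − Q) − ¼ ln(1 − 2Q).
1 − 2P − Q = 0.583487, giving −½ ln(0.583487) = 0.269367.
1 − 2Q = 0.222018, giving −¼ ln(0.222018) = 0.376249.
d = 0.269367 + 0.376249 = 0.645616.
Under a molecular clock d = 2μt, so t = d/(2μ) = 0.645616 / (2 × 0.0345) = 9.36 Myr.

9.36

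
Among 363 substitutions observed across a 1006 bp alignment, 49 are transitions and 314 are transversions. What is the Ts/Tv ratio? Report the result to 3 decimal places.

R = 49/314 = 0.156050… ≈ 0.156 (to 3 d.p.).

0.156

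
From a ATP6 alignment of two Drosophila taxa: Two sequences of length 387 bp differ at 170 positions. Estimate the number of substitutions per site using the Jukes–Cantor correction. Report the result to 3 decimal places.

p = 170/387 ≈ 0.439276.
d = −(3/4) ln(1 − 4p/3) = −0.75 ln(1 − 0.585701) = −0.75 ln(0.414299)
  = −0.75 × (-0.881167) = 0.660875 substitutions/site.

0.661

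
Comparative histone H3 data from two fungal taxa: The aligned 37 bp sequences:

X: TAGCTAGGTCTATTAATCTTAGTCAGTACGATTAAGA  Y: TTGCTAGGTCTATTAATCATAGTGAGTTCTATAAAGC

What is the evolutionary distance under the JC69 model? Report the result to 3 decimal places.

0.218

The sequences differ at 7 of 37 sites (2, 19, 24, 28, 30, 33, 37), so p = 7/37 ≈ 0.189189.
d = −(3/4) ln(1 − 4p/3) = −0.75 ln(1 − 0.252252) = −0.75 ln(0.747748)
  = −0.75 × (-0.290689) = 0.218017 substitutions/site.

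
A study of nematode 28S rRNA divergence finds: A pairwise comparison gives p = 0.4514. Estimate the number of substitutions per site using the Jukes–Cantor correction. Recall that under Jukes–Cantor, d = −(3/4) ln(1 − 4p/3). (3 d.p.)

d = −(3/4) ln(1 − 4p/3) = −0.75 ln(1 − 0.601867) = −0.75 ln(0.398133)
  = −0.75 × (-0.920969) = 0.690727 substitutions/site.

0.691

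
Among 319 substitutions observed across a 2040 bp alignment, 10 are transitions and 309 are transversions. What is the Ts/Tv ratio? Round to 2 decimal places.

0.03

R = 10/309 = 0.032362… ≈ 0.03 (to 2 d.p.).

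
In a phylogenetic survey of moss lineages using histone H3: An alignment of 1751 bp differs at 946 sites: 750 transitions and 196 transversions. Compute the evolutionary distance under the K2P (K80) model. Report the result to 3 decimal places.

1.794

P = 750/1751 ≈ 0.428327 and Q = 196/1751 ≈ 0.111936.
Under the Kimura two-parameter model, d = −½ ln(1 − 2P − Q) − ¼ ln(1 − 2Q).
1 − 2P − Q = 0.03141, giving −½ ln(0.03141) = 1.730314.
1 − 2Q = 0.776128, giving −¼ ln(0.776128) = 0.063359.
d = 1.730314 + 0.063359 = 1.793673.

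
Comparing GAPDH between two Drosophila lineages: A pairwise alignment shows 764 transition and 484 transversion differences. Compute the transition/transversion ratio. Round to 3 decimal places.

1.579

R = 764/484 = 1.578512… ≈ 1.579 (to 3 d.p.).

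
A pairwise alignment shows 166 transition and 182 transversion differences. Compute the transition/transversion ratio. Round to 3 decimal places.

R = 166/182 = 0.912087… ≈ 0.912 (to 3 d.p.).

0.912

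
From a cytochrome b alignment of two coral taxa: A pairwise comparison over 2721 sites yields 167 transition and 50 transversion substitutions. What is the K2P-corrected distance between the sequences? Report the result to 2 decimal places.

P = 167/2721 ≈ 0.061374 and Q = 50/2721 ≈ 0.018376.
Under the Kimura two-parameter model, d = −½ ln(1 − 2P − Q) − ¼ ln(1 − 2Q).
1 − 2P − Q = 0.858876, giving −½ ln(0.858876) = 0.076065.
1 − 2Q = 0.963248, giving −¼ ln(0.963248) = 0.009361.
d = 0.076065 + 0.009361 = 0.085426.

0.09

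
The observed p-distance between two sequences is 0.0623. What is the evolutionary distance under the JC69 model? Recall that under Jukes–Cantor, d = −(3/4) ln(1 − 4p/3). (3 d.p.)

0.065

d = −(3/4) ln(1 − 4p/3) = −0.75 ln(1 − 0.083067) = −0.75 ln(0.916933)
  = −0.75 × (-0.086721) = 0.065041 substitutions/site.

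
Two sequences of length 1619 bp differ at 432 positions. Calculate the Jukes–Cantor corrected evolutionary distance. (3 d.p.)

0.330

p = 432/1619 ≈ 0.266831.
d = −(3/4) ln(1 − 4p/3) = −0.75 ln(1 − 0.355775) = −0.75 ln(0.644225)
  = −0.75 × (-0.439707) = 0.329780 substitutions/site.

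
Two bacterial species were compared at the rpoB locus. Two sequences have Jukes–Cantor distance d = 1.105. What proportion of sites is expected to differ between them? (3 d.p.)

0.578

p = (3/4)(1 − e^(−4d/3)) = 0.75 × (1 − e^(-1.473333)) = 0.75 × (1 − 0.229160) = 0.578130.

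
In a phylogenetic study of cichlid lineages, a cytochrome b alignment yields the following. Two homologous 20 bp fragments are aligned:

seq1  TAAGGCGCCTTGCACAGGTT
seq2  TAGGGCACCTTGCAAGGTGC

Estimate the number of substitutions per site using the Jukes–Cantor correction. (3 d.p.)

The sequences differ at 7 of 20 sites (3, 7, 15, 16, 18, 19, 20), so p = 7/20 = 0.35.
d = −(3/4) ln(1 − 4p/3) = −0.75 ln(1 − 0.466667) = −0.75 ln(0.533333)
  = −0.75 × (-0.628609) = 0.471457 substitutions/site.

0.471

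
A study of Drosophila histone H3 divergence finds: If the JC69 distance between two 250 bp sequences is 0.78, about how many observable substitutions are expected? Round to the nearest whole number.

121

Invert JC69: p = (3/4)(1 − e^(−4d/3)) = 0.75 × (1 − e^(-1.04)) = 0.75 × (1 − 0.353455) = 0.484909.
Expected differing sites = pL ≈ 0.484909 × 250 = 121.22725 ≈ 121.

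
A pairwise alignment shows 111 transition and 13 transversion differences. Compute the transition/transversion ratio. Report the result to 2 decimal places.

R = 111/13 = 8.538461… ≈ 8.54 (to 2 d.p.).

8.54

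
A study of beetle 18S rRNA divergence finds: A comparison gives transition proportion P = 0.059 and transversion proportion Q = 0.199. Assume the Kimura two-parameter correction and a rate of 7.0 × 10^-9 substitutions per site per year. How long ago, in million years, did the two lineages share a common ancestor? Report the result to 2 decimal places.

Under the Kimura two-parameter model, d = −½ ln(1 − 2P − Q) − ¼ ln(1 − 2Q).
1 − 2P − Q = 0.683, giving −½ ln(0.683) = 0.190630.
1 − 2Q = 0.602, giving −¼ ln(0.602) = 0.126874.
d = 0.190630 + 0.126874 = 0.317504.
Under a molecular clock d = 2μt, so t = d/(2μ) = 0.317504 / (2 × 7.0 × 10^-9) = 22.68 million years.

22.68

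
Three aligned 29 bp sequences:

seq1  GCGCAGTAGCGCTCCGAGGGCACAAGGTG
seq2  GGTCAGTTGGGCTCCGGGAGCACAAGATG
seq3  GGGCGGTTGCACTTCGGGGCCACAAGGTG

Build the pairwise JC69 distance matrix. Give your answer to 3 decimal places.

seq1–seq2: 7/29 sites differ → p ≈ 0.241379, d = −0.75 ln(1 − 0.321839) = 0.291278 ≈ 0.291.
seq1–seq3: 7/29 sites differ → p ≈ 0.241379, d = −0.75 ln(1 − 0.321839) = 0.291278 ≈ 0.291.
seq2–seq3: 8/29 sites differ → p ≈ 0.275862, d = −0.75 ln(1 − 0.367816) = 0.343931 ≈ 0.344.

d(seq1,seq2) = 0.291, d(seq1,seq3) = 0.291, d(seq2,seq3) = 0.344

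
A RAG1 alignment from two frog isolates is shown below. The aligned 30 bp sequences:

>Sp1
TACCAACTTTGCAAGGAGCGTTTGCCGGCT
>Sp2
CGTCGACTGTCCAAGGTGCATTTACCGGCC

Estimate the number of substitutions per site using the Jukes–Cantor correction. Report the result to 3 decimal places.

The sequences differ at 10 of 30 sites (1, 2, 3, 5, 9, 11, 17, 20, 24, 30), so p = 10/30 ≈ 0.333333.
d = −(3/4) ln(1 − 4p/3) = −0.75 ln(1 − 0.444444) = −0.75 ln(0.555556)
  = −0.75 × (-0.587786) = 0.440840 substitutions/site.

0.441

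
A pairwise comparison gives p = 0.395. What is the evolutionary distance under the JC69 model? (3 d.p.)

d = −(3/4) ln(1 − 4p/3) = −0.75 ln(1 − 0.526667) = −0.75 ln(0.473333)
  = −0.75 × (-0.747956) = 0.560967 substitutions/site.

0.561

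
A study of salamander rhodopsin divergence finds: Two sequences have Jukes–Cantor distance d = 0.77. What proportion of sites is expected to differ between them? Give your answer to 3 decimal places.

p = (3/4)(1 − e^(−4d/3)) = 0.75 × (1 − e^(-1.026667)) = 0.75 × (1 − 0.358199) = 0.481351.

0.481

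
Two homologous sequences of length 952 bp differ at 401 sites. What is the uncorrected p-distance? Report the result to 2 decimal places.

0.42

p = 401/952 = 0.421218… ≈ 0.42 (to 2 d.p.).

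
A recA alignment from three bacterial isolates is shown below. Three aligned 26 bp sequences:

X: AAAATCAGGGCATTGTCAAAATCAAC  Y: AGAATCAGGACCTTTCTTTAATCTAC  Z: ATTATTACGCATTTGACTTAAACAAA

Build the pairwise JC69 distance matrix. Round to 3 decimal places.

X–Y: 9/26 sites differ → p ≈ 0.346154, d = −0.75 ln(1 − 0.461539) = 0.464280 ≈ 0.464.
X–Z: 12/26 sites differ → p ≈ 0.461538, d = −0.75 ln(1 − 0.615384) = 0.716632 ≈ 0.717.
Y–Z: 13/26 sites differ → p = 0.5, d = −0.75 ln(1 − 0.666667) = 0.823960 ≈ 0.824.

d(X,Y) = 0.464, d(X,Z) = 0.717, d(Y,Z) = 0.824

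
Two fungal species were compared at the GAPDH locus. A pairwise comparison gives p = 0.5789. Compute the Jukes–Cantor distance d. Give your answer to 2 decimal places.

1.11

d = −(3/4) ln(1 − 4p/3) = −0.75 ln(1 − 0.771867) = −0.75 ln(0.228133)
  = −0.75 × (-1.477826) = 1.108370 substitutions/site.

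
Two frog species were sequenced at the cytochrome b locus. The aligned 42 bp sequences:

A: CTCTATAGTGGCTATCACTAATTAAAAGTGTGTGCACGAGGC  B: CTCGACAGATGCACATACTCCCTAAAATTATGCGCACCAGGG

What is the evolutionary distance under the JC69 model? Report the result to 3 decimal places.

0.532

The sequences differ at 16 of 42 sites, so p = 16/42 ≈ 0.380952.
d = −(3/4) ln(1 − 4p/3) = −0.75 ln(1 − 0.507936) = −0.75 ln(0.492064)
  = −0.75 × (-0.709146) = 0.531860 substitutions/site.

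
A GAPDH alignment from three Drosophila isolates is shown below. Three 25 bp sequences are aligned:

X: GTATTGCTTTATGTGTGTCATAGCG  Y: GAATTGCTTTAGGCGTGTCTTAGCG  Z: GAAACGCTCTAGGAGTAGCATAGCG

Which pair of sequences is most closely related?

X–Y: 4/25 differ, p = 0.160, d = 0.180.
X–Z: 8/25 differ, p = 0.320, d = 0.417.
Y–Z: 7/25 differ, p = 0.280, d = 0.351.
The smallest distance is between X and Y.

X and Y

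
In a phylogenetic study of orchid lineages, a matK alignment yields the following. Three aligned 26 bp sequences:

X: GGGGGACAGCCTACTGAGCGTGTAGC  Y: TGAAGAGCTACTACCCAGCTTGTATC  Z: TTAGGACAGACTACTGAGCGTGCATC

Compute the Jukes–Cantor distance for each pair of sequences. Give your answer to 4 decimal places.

X–Y: 11/26 sites differ → p ≈ 0.423077, d = −0.75 ln(1 − 0.564103) = 0.622762 ≈ 0.6228.
X–Z: 6/26 sites differ → p ≈ 0.230769, d = −0.75 ln(1 − 0.307692) = 0.275793 ≈ 0.2758.
Y–Z: 9/26 sites differ → p ≈ 0.346154, d = −0.75 ln(1 − 0.461539) = 0.464280 ≈ 0.4643.

d(X,Y) = 0.6228, d(X,Z) = 0.2758, d(Y,Z) = 0.4643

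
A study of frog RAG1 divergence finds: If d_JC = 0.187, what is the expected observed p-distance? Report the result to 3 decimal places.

p = (3/4)(1 − e^(−4d/3)) = 0.75 × (1 − e^(-0.249333)) = 0.75 × (1 − 0.779320) = 0.165510.

0.166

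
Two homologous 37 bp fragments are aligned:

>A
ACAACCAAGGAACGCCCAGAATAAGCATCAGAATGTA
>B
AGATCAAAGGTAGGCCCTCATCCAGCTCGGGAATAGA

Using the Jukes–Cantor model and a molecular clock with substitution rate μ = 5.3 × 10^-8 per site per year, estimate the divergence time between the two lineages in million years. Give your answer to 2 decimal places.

6.08

The sequences differ at 16 of 37 sites, so p = 16/37 ≈ 0.432432.
d = −(3/4) ln(1 − 4p/3) = −0.75 ln(1 − 0.576576) = −0.75 ln(0.423424)
  = −0.75 × (-0.859381) = 0.644536 substitutions/site.
Under a molecular clock d = 2μt, so t = d/(2μ) = 0.644536 / (2 × 5.3 × 10^-8) = 6.08 million years.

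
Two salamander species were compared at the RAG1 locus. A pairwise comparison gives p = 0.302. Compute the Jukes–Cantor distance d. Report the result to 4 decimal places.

d = −(3/4) ln(1 − 4p/3) = −0.75 ln(1 − 0.402667) = −0.75 ln(0.597333)
  = −0.75 × (-0.515281) = 0.386461 substitutions/site.

0.3865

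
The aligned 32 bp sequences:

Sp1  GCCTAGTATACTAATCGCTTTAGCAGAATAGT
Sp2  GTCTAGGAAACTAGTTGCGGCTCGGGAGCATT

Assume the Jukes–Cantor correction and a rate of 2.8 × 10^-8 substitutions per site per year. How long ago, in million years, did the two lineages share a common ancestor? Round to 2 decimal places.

The sequences differ at 15 of 32 sites, so p = 15/32 = 0.46875.
d = −(3/4) ln(1 − 4p/3) = −0.75 ln(1 − 0.625) = −0.75 ln(0.375)
  = −0.75 × (-0.980829) = 0.735622 substitutions/site.
Under a molecular clock d = 2μt, so t = d/(2μ) = 0.735622 / (2 × 2.8 × 10^-8) = 13.14 million years.

13.14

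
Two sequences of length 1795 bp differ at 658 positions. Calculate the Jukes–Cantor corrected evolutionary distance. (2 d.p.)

0.50

p = 658/1795 ≈ 0.366574.
d = −(3/4) ln(1 − 4p/3) = −0.75 ln(1 − 0.488765) = −0.75 ln(0.511235)
  = −0.75 × (-0.670926) = 0.503195 substitutions/site.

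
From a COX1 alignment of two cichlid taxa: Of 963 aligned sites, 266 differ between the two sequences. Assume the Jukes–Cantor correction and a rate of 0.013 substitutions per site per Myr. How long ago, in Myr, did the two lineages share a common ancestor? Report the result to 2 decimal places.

13.25

p = 266/963 ≈ 0.27622.
d = −(3/4) ln(1 − 4p/3) = −0.75 ln(1 − 0.368293) = −0.75 ln(0.631707)
  = −0.75 × (-0.459330) = 0.344498 substitutions/site.
Under a molecular clock d = 2μt, so t = d/(2μ) = 0.344498 / (2 × 0.013) = 13.25 Myr.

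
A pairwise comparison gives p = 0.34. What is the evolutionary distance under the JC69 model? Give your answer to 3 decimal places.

0.453

d = −(3/4) ln(1 − 4p/3) = −0.75 ln(1 − 0.453333) = −0.75 ln(0.546667)
  = −0.75 × (-0.603915) = 0.452936 substitutions/site.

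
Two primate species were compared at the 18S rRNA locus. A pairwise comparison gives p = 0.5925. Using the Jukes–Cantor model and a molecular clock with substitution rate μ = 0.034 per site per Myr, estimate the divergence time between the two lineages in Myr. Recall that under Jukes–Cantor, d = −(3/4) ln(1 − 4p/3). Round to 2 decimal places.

d = −(3/4) ln(1 − 4p/3) = −0.75 ln(1 − 0.79) = −0.75 ln(0.21)
  = −0.75 × (-1.560648) = 1.170486 substitutions/site.
Under a molecular clock d = 2μt, so t = d/(2μ) = 1.170486 / (2 × 0.034) = 17.21 Myr.

17.21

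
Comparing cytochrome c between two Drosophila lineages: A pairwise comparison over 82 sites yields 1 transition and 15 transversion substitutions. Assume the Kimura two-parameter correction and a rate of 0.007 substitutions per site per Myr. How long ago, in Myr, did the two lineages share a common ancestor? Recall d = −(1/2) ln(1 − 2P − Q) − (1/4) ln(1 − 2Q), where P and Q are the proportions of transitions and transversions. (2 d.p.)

16.43

P = 1/82 ≈ 0.012195 and Q = 15/82 ≈ 0.182927.
Under the Kimura two-parameter model, d = −½ ln(1 − 2P − Q) − ¼ ln(1 − 2Q).
1 − 2P − Q = 0.792683, giving −½ ln(0.792683) = 0.116166.
1 − 2Q = 0.634146, giving −¼ ln(0.634146) = 0.113869.
d = 0.116166 + 0.113869 = 0.230035.
Under a molecular clock d = 2μt, so t = d/(2μ) = 0.230035 / (2 × 0.007) = 16.43 Myr.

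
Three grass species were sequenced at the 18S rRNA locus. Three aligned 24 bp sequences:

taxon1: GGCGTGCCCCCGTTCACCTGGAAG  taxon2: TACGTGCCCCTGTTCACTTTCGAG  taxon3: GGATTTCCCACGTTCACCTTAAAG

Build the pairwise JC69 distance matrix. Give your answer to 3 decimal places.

d(taxon1,taxon2) = 0.369, d(taxon1,taxon3) = 0.304, d(taxon2,taxon3) = 0.608

taxon1–taxon2: 7/24 sites differ → p ≈ 0.291667, d = −0.75 ln(1 − 0.388889) = 0.369358 ≈ 0.369.
taxon1–taxon3: 6/24 sites differ → p = 0.25, d = −0.75 ln(1 − 0.333333) = 0.304098 ≈ 0.304.
taxon2–taxon3: 10/24 sites differ → p ≈ 0.416667, d = −0.75 ln(1 − 0.555556) = 0.608198 ≈ 0.608.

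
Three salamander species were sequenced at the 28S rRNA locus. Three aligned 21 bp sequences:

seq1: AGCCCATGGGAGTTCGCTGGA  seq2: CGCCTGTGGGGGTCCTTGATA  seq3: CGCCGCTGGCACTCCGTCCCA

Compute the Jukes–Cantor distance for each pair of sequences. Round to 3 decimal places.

d(seq1,seq2) = 0.756, d(seq1,seq3) = 0.756, d(seq2,seq3) = 0.635

seq1–seq2: 10/21 sites differ → p ≈ 0.47619, d = −0.75 ln(1 − 0.63492) = 0.755729 ≈ 0.756.
seq1–seq3: 10/21 sites differ → p ≈ 0.47619, d = −0.75 ln(1 − 0.63492) = 0.755729 ≈ 0.756.
seq2–seq3: 9/21 sites differ → p ≈ 0.428571, d = −0.75 ln(1 − 0.571428) = 0.635472 ≈ 0.635.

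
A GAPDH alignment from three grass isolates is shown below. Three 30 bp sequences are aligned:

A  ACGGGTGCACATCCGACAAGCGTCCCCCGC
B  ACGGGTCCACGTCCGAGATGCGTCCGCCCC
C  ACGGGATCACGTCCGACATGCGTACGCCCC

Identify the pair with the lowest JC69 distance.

B and C

A–B: 6/30 differ, p = 0.200, d = 0.233.
A–C: 7/30 differ, p = 0.233, d = 0.280.
B–C: 4/30 differ, p = 0.133, d = 0.147.
The smallest distance is between B and C.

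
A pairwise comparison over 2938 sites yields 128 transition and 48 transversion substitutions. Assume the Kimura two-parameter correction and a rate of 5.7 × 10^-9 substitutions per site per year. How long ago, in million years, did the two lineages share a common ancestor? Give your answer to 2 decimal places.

5.52

P = 128/2938 ≈ 0.043567 and Q = 48/2938 ≈ 0.016338.
Under the Kimura two-parameter model, d = −½ ln(1 − 2P − Q) − ¼ ln(1 − 2Q).
1 − 2P − Q = 0.896528, giving −½ ln(0.896528) = 0.054613.
1 − 2Q = 0.967324, giving −¼ ln(0.967324) = 0.008305.
d = 0.054613 + 0.008305 = 0.062918.
Under a molecular clock d = 2μt, so t = d/(2μ) = 0.062918 / (2 × 5.7 × 10^-9) = 5.52 million years.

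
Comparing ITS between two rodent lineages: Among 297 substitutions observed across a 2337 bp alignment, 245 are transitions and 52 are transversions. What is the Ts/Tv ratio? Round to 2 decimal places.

R = 245/52 = 4.711538… ≈ 4.71 (to 2 d.p.).

4.71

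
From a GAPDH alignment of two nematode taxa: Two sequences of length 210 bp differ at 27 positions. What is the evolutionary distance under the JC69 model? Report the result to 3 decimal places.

p = 27/210 ≈ 0.128571.
d = −(3/4) ln(1 − 4p/3) = −0.75 ln(1 − 0.171428) = −0.75 ln(0.828572)
  = −0.75 × (-0.188052) = 0.141039 substitutions/site.

0.141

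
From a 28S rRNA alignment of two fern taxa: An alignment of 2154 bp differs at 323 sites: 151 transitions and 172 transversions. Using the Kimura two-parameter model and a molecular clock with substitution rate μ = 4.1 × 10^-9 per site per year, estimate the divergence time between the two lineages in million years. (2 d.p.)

P = 151/2154 ≈ 0.070102 and Q = 172/2154 ≈ 0.079851.
Under the Kimura two-parameter model, d = −½ ln(1 − 2P − Q) − ¼ ln(1 − 2Q).
1 − 2P − Q = 0.779945, giving −½ ln(0.779945) = 0.124266.
1 − 2Q = 0.840298, giving −¼ ln(0.840298) = 0.043500.
d = 0.124266 + 0.043500 = 0.167766.
Under a molecular clock d = 2μt, so t = d/(2μ) = 0.167766 / (2 × 4.1 × 10^-9) = 20.46 million years.

20.46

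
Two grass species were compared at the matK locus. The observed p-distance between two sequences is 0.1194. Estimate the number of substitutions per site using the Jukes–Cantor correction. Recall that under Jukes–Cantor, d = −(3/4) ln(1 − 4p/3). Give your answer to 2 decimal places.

0.13

d = −(3/4) ln(1 − 4p/3) = −0.75 ln(1 − 0.1592) = −0.75 ln(0.8408)
  = −0.75 × (-0.173401) = 0.130051 substitutions/site.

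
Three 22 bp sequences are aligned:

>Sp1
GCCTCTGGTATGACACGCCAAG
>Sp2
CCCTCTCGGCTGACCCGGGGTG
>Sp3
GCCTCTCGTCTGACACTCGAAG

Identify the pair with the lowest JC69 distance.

Sp1–Sp2: 9/22 differ, p = 0.409, d = 0.591.
Sp1–Sp3: 4/22 differ, p = 0.182, d = 0.208.
Sp2–Sp3: 7/22 differ, p = 0.318, d = 0.414.
The smallest distance is between Sp1 and Sp3.

Sp1 and Sp3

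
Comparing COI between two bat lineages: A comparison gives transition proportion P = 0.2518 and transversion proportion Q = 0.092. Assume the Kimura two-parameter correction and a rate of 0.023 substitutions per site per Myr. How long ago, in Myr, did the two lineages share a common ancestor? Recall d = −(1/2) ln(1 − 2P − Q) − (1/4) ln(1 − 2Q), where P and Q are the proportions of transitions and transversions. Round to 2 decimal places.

10.95

Under the Kimura two-parameter model, d = −½ ln(1 − 2P − Q) − ¼ ln(1 − 2Q).
1 − 2P − Q = 0.4044, giving −½ ln(0.4044) = 0.452675.
1 − 2Q = 0.816, giving −¼ ln(0.816) = 0.050835.
d = 0.452675 + 0.050835 = 0.503510.
Under a molecular clock d = 2μt, so t = d/(2μ) = 0.503510 / (2 × 0.023) = 10.95 Myr.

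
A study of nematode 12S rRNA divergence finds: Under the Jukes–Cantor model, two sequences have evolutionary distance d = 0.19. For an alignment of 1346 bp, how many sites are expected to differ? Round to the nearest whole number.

226

Invert JC69: p = (3/4)(1 − e^(−4d/3)) = 0.75 × (1 − e^(-0.253333)) = 0.75 × (1 − 0.776209) = 0.167843.
Expected differing sites = pL ≈ 0.167843 × 1346 = 225.916678 ≈ 226.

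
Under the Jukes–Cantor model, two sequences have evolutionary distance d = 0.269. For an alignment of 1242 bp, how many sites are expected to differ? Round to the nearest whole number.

281

Invert JC69: p = (3/4)(1 − e^(−4d/3)) = 0.75 × (1 − e^(-0.358667)) = 0.75 × (1 − 0.698607) = 0.226045.
Expected differing sites = pL ≈ 0.226045 × 1242 = 280.74789 ≈ 281.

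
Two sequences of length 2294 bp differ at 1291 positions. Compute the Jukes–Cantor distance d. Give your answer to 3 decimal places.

p = 1291/2294 ≈ 0.562772.
d = −(3/4) ln(1 − 4p/3) = −0.75 ln(1 − 0.750363) = −0.75 ln(0.249637)
  = −0.75 × (-1.387747) = 1.040810 substitutions/site.

1.041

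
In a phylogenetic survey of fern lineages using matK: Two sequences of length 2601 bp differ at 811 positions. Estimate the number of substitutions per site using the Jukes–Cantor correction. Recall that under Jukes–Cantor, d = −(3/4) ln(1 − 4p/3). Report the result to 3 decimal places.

p = 811/2601 ≈ 0.311803.
d = −(3/4) ln(1 − 4p/3) = −0.75 ln(1 − 0.415737) = −0.75 ln(0.584263)
  = −0.75 × (-0.537404) = 0.403053 substitutions/site.

0.403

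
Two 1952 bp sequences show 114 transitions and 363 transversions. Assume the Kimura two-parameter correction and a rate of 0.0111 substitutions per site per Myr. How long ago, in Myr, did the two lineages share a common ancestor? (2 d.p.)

P = 114/1952 ≈ 0.058402 and Q = 363/1952 ≈ 0.185963.
Under the Kimura two-parameter model, d = −½ ln(1 − 2P − Q) − ¼ ln(1 − 2Q).
1 − 2P − Q = 0.697233, giving −½ ln(0.697233) = 0.180318.
1 − 2Q = 0.628074, giving −¼ ln(0.628074) = 0.116274.
d = 0.180318 + 0.116274 = 0.296592.
Under a molecular clock d = 2μt, so t = d/(2μ) = 0.296592 / (2 × 0.0111) = 13.36 Myr.

13.36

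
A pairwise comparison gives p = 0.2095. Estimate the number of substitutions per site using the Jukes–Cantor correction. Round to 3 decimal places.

0.246

d = −(3/4) ln(1 − 4p/3) = −0.75 ln(1 − 0.279333) = −0.75 ln(0.720667)
  = −0.75 × (-0.327578) = 0.245684 substitutions/site.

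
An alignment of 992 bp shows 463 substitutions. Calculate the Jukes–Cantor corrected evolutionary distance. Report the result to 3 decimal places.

p = 463/992 ≈ 0.466734.
d = −(3/4) ln(1 − 4p/3) = −0.75 ln(1 − 0.622312) = −0.75 ln(0.377688)
  = −0.75 × (-0.973687) = 0.730265 substitutions/site.

0.730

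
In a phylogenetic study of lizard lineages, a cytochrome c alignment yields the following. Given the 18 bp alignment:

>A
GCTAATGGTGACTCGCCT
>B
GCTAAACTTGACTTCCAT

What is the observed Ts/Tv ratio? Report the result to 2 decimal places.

Transitions are A↔G and C↔T; transversions are all other mismatches.
Transitions: 1. Transversions: 5.
R = 1/5 = 0.20.

0.20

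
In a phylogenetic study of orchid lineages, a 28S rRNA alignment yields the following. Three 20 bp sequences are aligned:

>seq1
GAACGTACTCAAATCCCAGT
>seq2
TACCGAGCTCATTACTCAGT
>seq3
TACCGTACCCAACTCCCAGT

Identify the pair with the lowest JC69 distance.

seq1–seq2: 8/20 differ, p = 0.400, d = 0.572.
seq1–seq3: 4/20 differ, p = 0.200, d = 0.233.
seq2–seq3: 7/20 differ, p = 0.350, d = 0.471.
The smallest distance is between seq1 and seq3.

seq1 and seq3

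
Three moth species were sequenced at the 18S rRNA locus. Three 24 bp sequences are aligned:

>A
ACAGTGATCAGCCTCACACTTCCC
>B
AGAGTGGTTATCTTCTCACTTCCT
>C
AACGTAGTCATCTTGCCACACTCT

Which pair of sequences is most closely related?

A and B

A–B: 7/24 differ, p = 0.292, d = 0.369.
A–C: 12/24 differ, p = 0.500, d = 0.824.
B–C: 9/24 differ, p = 0.375, d = 0.520.
The smallest distance is between A and B.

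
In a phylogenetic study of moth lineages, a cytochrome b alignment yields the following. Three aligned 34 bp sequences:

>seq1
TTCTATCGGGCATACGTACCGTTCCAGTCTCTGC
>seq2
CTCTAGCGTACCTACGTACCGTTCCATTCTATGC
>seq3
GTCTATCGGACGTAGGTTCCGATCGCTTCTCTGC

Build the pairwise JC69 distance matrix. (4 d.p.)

seq1–seq2: 7/34 sites differ → p ≈ 0.205882, d = −0.75 ln(1 − 0.274509) = 0.240680 ≈ 0.2407.
seq1–seq3: 9/34 sites differ → p ≈ 0.264706, d = −0.75 ln(1 − 0.352941) = 0.326488 ≈ 0.3265.
seq2–seq3: 10/34 sites differ → p ≈ 0.294118, d = −0.75 ln(1 − 0.392157) = 0.373379 ≈ 0.3734.

d(seq1,seq2) = 0.2407, d(seq1,seq3) = 0.3265, d(seq2,seq3) = 0.3734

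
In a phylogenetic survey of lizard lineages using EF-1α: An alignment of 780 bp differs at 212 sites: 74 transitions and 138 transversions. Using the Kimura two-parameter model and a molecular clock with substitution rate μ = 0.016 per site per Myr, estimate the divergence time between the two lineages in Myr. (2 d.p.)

10.55

P = 74/780 ≈ 0.094872 and Q = 138/780 ≈ 0.176923.
Under the Kimura two-parameter model, d = −½ ln(1 − 2P − Q) − ¼ ln(1 − 2Q).
1 − 2P − Q = 0.633333, giving −½ ln(0.633333) = 0.228379.
1 − 2Q = 0.646154, giving −¼ ln(0.646154) = 0.109179.
d = 0.228379 + 0.109179 = 0.337558.
Under a molecular clock d = 2μt, so t = d/(2μ) = 0.337558 / (2 × 0.016) = 10.55 Myr.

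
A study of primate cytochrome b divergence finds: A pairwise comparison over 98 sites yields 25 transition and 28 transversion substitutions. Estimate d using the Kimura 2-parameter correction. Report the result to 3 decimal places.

P = 25/98 ≈ 0.255102 and Q = 28/98 ≈ 0.285714.
Under the Kimura two-parameter model, d = −½ ln(1 − 2P − Q) − ¼ ln(1 − 2Q).
1 − 2P − Q = 0.204082, giving −½ ln(0.204082) = 0.794617.
1 − 2Q = 0.428572, giving −¼ ln(0.428572) = 0.211824.
d = 0.794617 + 0.211824 = 1.006441.

1.006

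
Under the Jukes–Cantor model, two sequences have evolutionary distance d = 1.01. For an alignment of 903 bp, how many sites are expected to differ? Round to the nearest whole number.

Invert JC69: p = (3/4)(1 − e^(−4d/3)) = 0.75 × (1 − e^(-1.346667)) = 0.75 × (1 − 0.260106) = 0.554921.
Expected differing sites = pL ≈ 0.554921 × 903 = 501.093663 ≈ 501.

501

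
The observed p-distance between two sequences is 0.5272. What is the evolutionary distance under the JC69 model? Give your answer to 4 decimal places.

0.9103

d = −(3/4) ln(1 − 4p/3) = −0.75 ln(1 − 0.702933) = −0.75 ln(0.297067)
  = −0.75 × (-1.213798) = 0.910349 substitutions/site.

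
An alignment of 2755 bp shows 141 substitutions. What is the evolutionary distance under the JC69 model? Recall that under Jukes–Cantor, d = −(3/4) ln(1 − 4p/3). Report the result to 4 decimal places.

0.0530

p = 141/2755 ≈ 0.05118.
d = −(3/4) ln(1 − 4p/3) = −0.75 ln(1 − 0.06824) = −0.75 ln(0.93176)
  = −0.75 × (-0.070680) = 0.053010 substitutions/site.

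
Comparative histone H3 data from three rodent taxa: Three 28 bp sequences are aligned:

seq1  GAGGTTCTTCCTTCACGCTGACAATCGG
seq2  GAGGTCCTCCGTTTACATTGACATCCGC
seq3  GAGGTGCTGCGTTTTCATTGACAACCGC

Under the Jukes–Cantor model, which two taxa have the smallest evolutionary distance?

seq1–seq2: 9/28 differ, p = 0.321, d = 0.420.
seq1–seq3: 9/28 differ, p = 0.321, d = 0.420.
seq2–seq3: 4/28 differ, p = 0.143, d = 0.158.
The smallest distance is between seq2 and seq3.

seq2 and seq3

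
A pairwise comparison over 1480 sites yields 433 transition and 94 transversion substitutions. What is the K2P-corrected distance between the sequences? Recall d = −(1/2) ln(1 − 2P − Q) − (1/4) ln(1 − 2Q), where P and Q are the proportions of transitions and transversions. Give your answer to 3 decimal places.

0.557

P = 433/1480 ≈ 0.292568 and Q = 94/1480 ≈ 0.063514.
Under the Kimura two-parameter model, d = −½ ln(1 − 2P − Q) − ¼ ln(1 − 2Q).
1 − 2P − Q = 0.35135, giving −½ ln(0.35135) = 0.522986.
1 − 2Q = 0.872972, giving −¼ ln(0.872972) = 0.033963.
d = 0.522986 + 0.033963 = 0.556949.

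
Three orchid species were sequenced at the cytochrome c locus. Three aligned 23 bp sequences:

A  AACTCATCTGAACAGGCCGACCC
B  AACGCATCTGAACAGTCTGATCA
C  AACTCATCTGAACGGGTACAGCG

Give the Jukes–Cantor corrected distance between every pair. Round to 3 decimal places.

d(A,B) = 0.257, d(A,C) = 0.321, d(B,C) = 0.467

A–B: 5/23 sites differ → p ≈ 0.217391, d = −0.75 ln(1 − 0.289855) = 0.256715 ≈ 0.257.
A–C: 6/23 sites differ → p ≈ 0.26087, d = −0.75 ln(1 − 0.347827) = 0.320584 ≈ 0.321.
B–C: 8/23 sites differ → p ≈ 0.347826, d = −0.75 ln(1 − 0.463768) = 0.467391 ≈ 0.467.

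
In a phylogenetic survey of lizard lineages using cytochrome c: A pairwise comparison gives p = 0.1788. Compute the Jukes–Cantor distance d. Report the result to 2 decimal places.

d = −(3/4) ln(1 − 4p/3) = −0.75 ln(1 − 0.2384) = −0.75 ln(0.7616)
  = −0.75 × (-0.272334) = 0.204251 substitutions/site.

0.20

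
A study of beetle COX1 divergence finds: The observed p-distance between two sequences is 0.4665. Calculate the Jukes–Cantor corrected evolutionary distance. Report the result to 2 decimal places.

d = −(3/4) ln(1 − 4p/3) = −0.75 ln(1 − 0.622) = −0.75 ln(0.378)
  = −0.75 × (-0.972861) = 0.729646 substitutions/site.

0.73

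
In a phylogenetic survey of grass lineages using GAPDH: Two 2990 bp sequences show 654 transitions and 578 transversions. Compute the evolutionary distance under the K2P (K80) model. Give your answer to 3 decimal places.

0.620

P = 654/2990 ≈ 0.218729 and Q = 578/2990 ≈ 0.193311.
Under the Kimura two-parameter model, d = −½ ln(1 − 2P − Q) − ¼ ln(1 − 2Q).
1 − 2P − Q = 0.369231, giving −½ ln(0.369231) = 0.498166.
1 − 2Q = 0.613378, giving −¼ ln(0.613378) = 0.122193.
d = 0.498166 + 0.122193 = 0.620359.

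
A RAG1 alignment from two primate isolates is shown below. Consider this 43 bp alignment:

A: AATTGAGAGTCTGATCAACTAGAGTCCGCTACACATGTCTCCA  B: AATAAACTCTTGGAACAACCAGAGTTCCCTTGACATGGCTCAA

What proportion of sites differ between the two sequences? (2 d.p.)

0.35

The sequences differ at 15 of 43 positions.
p = 15/43 = 0.348837… ≈ 0.35 (to 2 d.p.).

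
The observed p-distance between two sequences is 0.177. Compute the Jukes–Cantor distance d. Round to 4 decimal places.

d = −(3/4) ln(1 − 4p/3) = −0.75 ln(1 − 0.236) = −0.75 ln(0.764)
  = −0.75 × (-0.269187) = 0.201890 substitutions/site.

0.2019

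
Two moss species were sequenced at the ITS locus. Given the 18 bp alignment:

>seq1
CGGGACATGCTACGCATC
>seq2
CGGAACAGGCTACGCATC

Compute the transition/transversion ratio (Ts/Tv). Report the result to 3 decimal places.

1.000

Transitions are A↔G and C↔T; transversions are all other mismatches.
Transitions: 1. Transversions: 1.
R = 1/1 = 1.000.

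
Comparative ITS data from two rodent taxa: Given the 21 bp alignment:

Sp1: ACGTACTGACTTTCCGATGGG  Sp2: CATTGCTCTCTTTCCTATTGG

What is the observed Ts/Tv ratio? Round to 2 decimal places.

0.14

Transitions are A↔G and C↔T; transversions are all other mismatches.
Transitions: 1. Transversions: 7.
R = 1/7 = 0.142857… ≈ 0.14 (to 2 d.p.).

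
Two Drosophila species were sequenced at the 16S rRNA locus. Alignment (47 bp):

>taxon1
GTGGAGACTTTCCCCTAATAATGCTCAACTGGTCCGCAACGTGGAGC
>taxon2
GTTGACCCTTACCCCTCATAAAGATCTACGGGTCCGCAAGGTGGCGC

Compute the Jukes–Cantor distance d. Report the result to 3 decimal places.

The sequences differ at 11 of 47 sites, so p = 11/47 ≈ 0.234043.
d = −(3/4) ln(1 − 4p/3) = −0.75 ln(1 − 0.312057) = −0.75 ln(0.687943)
  = −0.75 × (-0.374049) = 0.280537 substitutions/site.

0.281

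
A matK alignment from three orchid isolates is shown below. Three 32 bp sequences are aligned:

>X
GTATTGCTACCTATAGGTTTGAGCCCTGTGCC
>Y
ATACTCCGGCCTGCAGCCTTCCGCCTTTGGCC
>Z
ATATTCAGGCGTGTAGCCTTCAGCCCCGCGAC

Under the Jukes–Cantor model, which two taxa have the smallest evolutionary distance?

Y and Z

X–Y: 14/32 differ, p = 0.438, d = 0.657.
X–Z: 13/32 differ, p = 0.406, d = 0.585.
Y–Z: 10/32 differ, p = 0.313, d = 0.404.
The smallest distance is between Y and Z.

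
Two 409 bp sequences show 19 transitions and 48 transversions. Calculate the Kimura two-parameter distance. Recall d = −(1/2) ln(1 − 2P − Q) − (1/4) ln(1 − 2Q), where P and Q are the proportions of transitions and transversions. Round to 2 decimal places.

P = 19/409 ≈ 0.046455 and Q = 48/409 ≈ 0.117359.
Under the Kimura two-parameter model, d = −½ ln(1 − 2P − Q) − ¼ ln(1 − 2Q).
1 − 2P − Q = 0.789731, giving −½ ln(0.789731) = 0.118031.
1 − 2Q = 0.765282, giving −¼ ln(0.765282) = 0.066878.
d = 0.118031 + 0.066878 = 0.184909.

0.18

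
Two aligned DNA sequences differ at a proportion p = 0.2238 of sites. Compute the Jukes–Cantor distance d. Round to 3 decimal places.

d = −(3/4) ln(1 − 4p/3) = −0.75 ln(1 − 0.2984) = −0.75 ln(0.7016)
  = −0.75 × (-0.354392) = 0.265794 substitutions/site.

0.266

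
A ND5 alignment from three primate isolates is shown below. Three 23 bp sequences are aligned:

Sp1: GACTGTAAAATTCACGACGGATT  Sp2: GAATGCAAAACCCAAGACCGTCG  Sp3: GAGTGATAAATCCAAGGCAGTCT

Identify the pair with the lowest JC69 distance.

Sp1–Sp2: 9/23 differ, p = 0.391, d = 0.553.
Sp1–Sp3: 9/23 differ, p = 0.391, d = 0.553.
Sp2–Sp3: 7/23 differ, p = 0.304, d = 0.390.
The smallest distance is between Sp2 and Sp3.

Sp2 and Sp3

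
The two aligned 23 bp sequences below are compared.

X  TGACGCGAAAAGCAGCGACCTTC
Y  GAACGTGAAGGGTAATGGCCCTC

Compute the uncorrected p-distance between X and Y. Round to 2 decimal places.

0.43

The sequences differ at 10 of 23 positions (sites 1, 2, 6, 10, 11, 13, 15, 16, 18, 21).
p = 10/23 = 0.434782… ≈ 0.43 (to 2 d.p.).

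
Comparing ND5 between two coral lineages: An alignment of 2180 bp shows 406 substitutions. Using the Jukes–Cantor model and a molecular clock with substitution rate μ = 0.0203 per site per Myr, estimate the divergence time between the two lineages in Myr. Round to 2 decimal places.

p = 406/2180 ≈ 0.186239.
d = −(3/4) ln(1 − 4p/3) = −0.75 ln(1 − 0.248319) = −0.75 ln(0.751681)
  = −0.75 × (-0.285443) = 0.214082 substitutions/site.
Under a molecular clock d = 2μt, so t = d/(2μ) = 0.214082 / (2 × 0.0203) = 5.27 Myr.

5.27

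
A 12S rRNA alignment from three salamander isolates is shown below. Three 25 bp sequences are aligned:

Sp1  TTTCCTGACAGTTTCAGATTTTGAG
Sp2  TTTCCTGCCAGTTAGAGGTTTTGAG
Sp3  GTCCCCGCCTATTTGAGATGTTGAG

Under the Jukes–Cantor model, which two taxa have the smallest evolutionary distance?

Sp1 and Sp2

Sp1–Sp2: 4/25 differ, p = 0.160, d = 0.180.
Sp1–Sp3: 8/25 differ, p = 0.320, d = 0.417.
Sp2–Sp3: 8/25 differ, p = 0.320, d = 0.417.
The smallest distance is between Sp1 and Sp2.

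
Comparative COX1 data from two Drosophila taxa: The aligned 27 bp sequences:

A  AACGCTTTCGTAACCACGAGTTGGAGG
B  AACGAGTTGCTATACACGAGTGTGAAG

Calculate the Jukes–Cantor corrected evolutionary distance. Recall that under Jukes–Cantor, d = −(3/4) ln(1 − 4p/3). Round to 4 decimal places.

The sequences differ at 9 of 27 sites (5, 6, 9, 10, 13, 14, 22, 23, 26), so p = 9/27 ≈ 0.333333.
d = −(3/4) ln(1 − 4p/3) = −0.75 ln(1 − 0.444444) = −0.75 ln(0.555556)
  = −0.75 × (-0.587786) = 0.440840 substitutions/site.

0.4408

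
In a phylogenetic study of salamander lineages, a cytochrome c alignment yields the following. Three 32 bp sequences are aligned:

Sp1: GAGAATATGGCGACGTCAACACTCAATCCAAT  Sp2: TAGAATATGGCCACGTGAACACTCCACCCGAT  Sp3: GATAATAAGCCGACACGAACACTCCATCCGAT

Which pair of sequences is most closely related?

Sp1–Sp2: 6/32 differ, p = 0.188, d = 0.216.
Sp1–Sp3: 8/32 differ, p = 0.250, d = 0.304.
Sp2–Sp3: 8/32 differ, p = 0.250, d = 0.304.
The smallest distance is between Sp1 and Sp2.

Sp1 and Sp2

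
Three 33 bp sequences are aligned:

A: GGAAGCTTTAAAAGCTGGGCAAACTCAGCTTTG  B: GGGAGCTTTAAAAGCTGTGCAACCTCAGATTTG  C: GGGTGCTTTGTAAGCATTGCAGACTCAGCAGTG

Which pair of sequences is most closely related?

A–B: 4/33 differ, p = 0.121, d = 0.132.
A–C: 10/33 differ, p = 0.303, d = 0.388.
B–C: 10/33 differ, p = 0.303, d = 0.388.
The smallest distance is between A and B.

A and B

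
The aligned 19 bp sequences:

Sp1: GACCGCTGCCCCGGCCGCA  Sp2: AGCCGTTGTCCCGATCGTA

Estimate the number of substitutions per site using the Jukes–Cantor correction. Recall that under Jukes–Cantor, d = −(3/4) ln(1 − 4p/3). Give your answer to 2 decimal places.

The sequences differ at 7 of 19 sites (1, 2, 6, 9, 14, 15, 18), so p = 7/19 ≈ 0.368421.
d = −(3/4) ln(1 − 4p/3) = −0.75 ln(1 − 0.491228) = −0.75 ln(0.508772)
  = −0.75 × (-0.675755) = 0.506816 substitutions/site.

0.51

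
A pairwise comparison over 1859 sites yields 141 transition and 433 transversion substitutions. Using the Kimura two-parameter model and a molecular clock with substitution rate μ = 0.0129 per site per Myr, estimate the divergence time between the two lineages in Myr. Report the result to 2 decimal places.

P = 141/1859 ≈ 0.075847 and Q = 433/1859 ≈ 0.232921.
Under the Kimura two-parameter model, d = −½ ln(1 − 2P − Q) − ¼ ln(1 − 2Q).
1 − 2P − Q = 0.615385, giving −½ ln(0.615385) = 0.242754.
1 − 2Q = 0.534158, giving −¼ ln(0.534158) = 0.156766.
d = 0.242754 + 0.156766 = 0.399520.
Under a molecular clock d = 2μt, so t = d/(2μ) = 0.399520 / (2 × 0.0129) = 15.49 Myr.

15.49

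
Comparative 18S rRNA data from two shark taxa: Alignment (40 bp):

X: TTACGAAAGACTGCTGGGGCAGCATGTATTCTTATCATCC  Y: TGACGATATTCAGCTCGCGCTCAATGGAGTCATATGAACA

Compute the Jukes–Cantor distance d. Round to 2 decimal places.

0.57

The sequences differ at 16 of 40 sites, so p = 16/40 = 0.4.
d = −(3/4) ln(1 − 4p/3) = −0.75 ln(1 − 0.533333) = −0.75 ln(0.466667)
  = −0.75 × (-0.762139) = 0.571604 substitutions/site.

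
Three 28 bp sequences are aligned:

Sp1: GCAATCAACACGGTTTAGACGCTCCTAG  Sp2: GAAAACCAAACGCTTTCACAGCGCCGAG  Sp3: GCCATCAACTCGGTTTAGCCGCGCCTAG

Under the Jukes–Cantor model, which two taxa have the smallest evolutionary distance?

Sp1–Sp2: 11/28 differ, p = 0.393, d = 0.556.
Sp1–Sp3: 4/28 differ, p = 0.143, d = 0.158.
Sp2–Sp3: 11/28 differ, p = 0.393, d = 0.556.
The smallest distance is between Sp1 and Sp3.

Sp1 and Sp3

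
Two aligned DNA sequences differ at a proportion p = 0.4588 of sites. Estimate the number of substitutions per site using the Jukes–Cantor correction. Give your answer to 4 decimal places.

d = −(3/4) ln(1 − 4p/3) = −0.75 ln(1 − 0.611733) = −0.75 ln(0.388267)
  = −0.75 × (-0.946062) = 0.709547 substitutions/site.

0.7095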